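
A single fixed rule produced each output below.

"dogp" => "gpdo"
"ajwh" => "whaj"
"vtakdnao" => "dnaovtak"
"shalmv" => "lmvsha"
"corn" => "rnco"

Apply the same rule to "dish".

What's happening: swap the front and back halves of the string.
On "dish" that produces "shdi".

shdi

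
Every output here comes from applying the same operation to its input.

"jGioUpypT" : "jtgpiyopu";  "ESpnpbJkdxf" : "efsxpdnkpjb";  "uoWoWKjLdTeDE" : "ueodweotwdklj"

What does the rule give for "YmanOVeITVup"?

Looking at the pairs, the operation is to take characters alternately from the front and the back (1st, last, 2nd, 2nd-last, ...), then convert every letter to lowercase.
Applying both steps to "YmanOVeITVup": "YpmuaVnTOIVe", then "ypmuavntoive".

ypmuavntoive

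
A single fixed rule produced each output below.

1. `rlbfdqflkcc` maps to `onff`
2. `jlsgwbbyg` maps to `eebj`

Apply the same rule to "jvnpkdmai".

The rule is to shift every letter 3 places forward in the alphabet (wrapping around), then keep only the last 4 characters.
On "jvnpkdmai": the first step gives "myqsngpdl", and the second then gives "gpdl".

gpdl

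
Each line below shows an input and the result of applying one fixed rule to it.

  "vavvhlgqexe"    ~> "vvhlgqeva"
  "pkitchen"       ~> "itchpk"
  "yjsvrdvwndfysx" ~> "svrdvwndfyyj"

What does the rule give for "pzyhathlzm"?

yhathlpz

Each output is the input with this applied: delete the last 2 characters, then move the first 2 characters to the end (rotate left by 2).
On "pzyhathlzm": the first step gives "pzyhathl", and the second then gives "yhathlpz".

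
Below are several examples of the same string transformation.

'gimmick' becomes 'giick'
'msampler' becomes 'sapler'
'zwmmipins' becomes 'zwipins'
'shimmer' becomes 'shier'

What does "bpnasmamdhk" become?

Looking at the pairs, the operation is to remove every "m".
For "bpnasmamdhk" the result is "bpnasadhk".

bpnasadhk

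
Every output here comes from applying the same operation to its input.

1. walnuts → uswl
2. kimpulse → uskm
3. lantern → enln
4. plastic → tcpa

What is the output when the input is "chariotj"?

itca

The rule is to keep every other character starting from the first (positions 1st, 3rd, 5th, ...), then swap the front and back halves of the string.
Starting from "chariotj": after the first operation, "cait"; after the second, "itca".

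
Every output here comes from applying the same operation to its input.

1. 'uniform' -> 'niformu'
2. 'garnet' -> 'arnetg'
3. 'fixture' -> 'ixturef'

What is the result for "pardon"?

ardonp

Each output is the input with this applied: move the first character to the end.
For "pardon" the result is "ardonp".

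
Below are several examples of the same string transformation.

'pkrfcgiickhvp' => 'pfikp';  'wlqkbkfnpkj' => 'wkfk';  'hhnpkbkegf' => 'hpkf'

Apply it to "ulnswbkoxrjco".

uskro

Rule — keep one character in every 3, starting at position 1 (positions 1st, 4th, 7th, ...).
Applying that to "ulnswbkoxrjco" gives "uskro".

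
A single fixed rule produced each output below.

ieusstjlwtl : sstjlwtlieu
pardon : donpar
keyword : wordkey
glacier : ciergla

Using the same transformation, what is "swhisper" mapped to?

What's happening: move the first 3 characters to the end (rotate left by 3).
For "swhisper" the result is "isperswh".

isperswh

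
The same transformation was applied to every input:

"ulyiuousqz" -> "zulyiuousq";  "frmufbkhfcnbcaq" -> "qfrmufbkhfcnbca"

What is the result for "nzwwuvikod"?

The transformation: move the last character to the front.
So "nzwwuvikod" becomes "dnzwwuviko".

dnzwwuviko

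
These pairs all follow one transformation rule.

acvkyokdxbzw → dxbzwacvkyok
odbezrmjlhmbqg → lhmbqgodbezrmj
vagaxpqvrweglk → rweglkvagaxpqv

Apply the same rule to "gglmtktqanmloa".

anmloagglmtktq

What's happening: move the first character to the end, then swap the front and back halves of the string.
Applying that to "gglmtktqanmloa" gives "anmloagglmtktq".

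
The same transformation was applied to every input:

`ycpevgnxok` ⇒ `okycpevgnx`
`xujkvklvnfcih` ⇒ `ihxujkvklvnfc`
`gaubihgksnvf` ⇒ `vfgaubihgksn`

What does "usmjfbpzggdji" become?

jiusmjfbpzggd

The transformation: move the last 2 characters to the front (rotate right by 2).
Doing the same to "usmjfbpzggdji": "jiusmjfbpzggd".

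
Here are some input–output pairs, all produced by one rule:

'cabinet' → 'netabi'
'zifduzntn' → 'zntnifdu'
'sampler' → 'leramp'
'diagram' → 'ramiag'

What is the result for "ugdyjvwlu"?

What's happening: delete the first character, then swap the front and back halves of the string.
Working it through for "ugdyjvwlu": intermediate "gdyjvwlu", final "vwlugdyj".
(Check on "cabinet": → "abinet" → "netabi" ✓)

vwlugdyj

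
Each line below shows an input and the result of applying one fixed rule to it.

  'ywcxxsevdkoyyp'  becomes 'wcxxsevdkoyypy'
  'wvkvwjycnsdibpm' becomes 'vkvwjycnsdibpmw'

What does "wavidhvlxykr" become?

Looking at the pairs, the operation is to move the first character to the end.
Applying that to "wavidhvlxykr" gives "avidhvlxykrw".

avidhvlxykrw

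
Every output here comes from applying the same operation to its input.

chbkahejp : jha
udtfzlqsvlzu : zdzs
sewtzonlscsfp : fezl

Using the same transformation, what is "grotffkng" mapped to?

nrf

What's happening: move the last 3 characters to the front (rotate right by 3), then keep one character in every 3, starting at position 2 (positions 2nd, 5th, 8th, ...).
For "grotffkng", step one produces "knggrotff"; step two turns that into "nrf".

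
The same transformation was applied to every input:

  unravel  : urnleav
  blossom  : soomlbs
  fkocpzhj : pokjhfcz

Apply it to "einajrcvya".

Rule — sort the characters into reverse alphabetical order, then move the first character to the end.
On "einajrcvya": the first step gives "yvrnjiecaa", and the second then gives "vrnjiecaay".

vrnjiecaay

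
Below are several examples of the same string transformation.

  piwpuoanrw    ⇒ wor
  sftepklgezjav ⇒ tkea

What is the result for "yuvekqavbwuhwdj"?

In each case the input is transformed by: keep one character in every 3, starting at position 3 (positions 3rd, 6th, 9th, ...).
For "yuvekqavbwuhwdj" the result is "vqbhj".

vqbhj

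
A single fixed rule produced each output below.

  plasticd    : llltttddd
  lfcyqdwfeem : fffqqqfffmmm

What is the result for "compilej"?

In each case the input is transformed by: keep one character in every 3, starting at position 2 (positions 2nd, 5th, 8th, ...), then repeat every character 3 times.
For "compilej", step one produces "oij"; step two turns that into "oooiiijjj".

oooiiijjj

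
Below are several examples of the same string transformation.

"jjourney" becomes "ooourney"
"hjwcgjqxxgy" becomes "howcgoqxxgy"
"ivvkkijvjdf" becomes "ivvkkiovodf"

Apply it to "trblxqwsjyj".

trblxqwsoyo

Looking at the pairs, the operation is to replace every "j" with "o".
On "trblxqwsjyj" that produces "trblxqwsoyo".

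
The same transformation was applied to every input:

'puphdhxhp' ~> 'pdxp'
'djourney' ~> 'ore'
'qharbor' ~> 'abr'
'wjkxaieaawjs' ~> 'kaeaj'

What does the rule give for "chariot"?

ait

In each case the input is transformed by: keep every other character starting from the first (positions 1st, 3rd, 5th, ...), then delete the first character.
For "chariot", step one produces "cait"; step two turns that into "ait".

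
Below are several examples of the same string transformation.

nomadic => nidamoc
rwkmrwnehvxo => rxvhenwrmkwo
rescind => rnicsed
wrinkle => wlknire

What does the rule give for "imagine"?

The rule is to swap the first and last characters, then reverse the string.
Starting from "imagine": after the first operation, "emagini"; after the second, "inigame".

inigame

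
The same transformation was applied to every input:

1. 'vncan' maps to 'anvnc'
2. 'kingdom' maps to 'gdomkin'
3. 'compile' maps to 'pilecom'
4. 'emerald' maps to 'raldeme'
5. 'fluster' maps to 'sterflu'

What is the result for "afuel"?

The transformation: move the first 3 characters to the end (rotate left by 3).
Applying that to "afuel" gives "elafu".

elafu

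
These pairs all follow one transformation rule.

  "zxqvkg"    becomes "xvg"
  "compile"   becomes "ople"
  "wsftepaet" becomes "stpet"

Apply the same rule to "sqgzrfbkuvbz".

Each output is the input with this applied: swap each adjacent pair of characters (1↔2, 3↔4, ...), then keep every other character starting from the first (positions 1st, 3rd, 5th, ...).
Doing the same to "sqgzrfbkuvbz": "qzfkvz".

qzfkvz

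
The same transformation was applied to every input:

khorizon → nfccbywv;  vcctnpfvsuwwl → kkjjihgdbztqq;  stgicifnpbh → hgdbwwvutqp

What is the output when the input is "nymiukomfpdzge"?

nmidcbaaywutsr

In each case the input is transformed by: sort the characters into reverse alphabetical order, then shift every letter 12 places backward in the alphabet (wrapping around).
For "nymiukomfpdzge", step one produces "zyuponmmkigfed"; step two turns that into "nmidcbaaywutsr".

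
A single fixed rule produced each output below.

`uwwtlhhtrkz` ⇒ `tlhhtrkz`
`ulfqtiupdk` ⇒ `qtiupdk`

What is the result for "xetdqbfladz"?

The pattern: delete the first 3 characters.
"xetdqbfladz" → "dqbfladz".

dqbfladz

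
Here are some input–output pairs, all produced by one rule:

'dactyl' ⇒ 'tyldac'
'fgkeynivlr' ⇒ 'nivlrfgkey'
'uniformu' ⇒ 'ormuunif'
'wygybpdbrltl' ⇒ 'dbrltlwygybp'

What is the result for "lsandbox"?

dboxlsan

The rule is to swap the front and back halves of the string.
For "lsandbox" the result is "dboxlsan".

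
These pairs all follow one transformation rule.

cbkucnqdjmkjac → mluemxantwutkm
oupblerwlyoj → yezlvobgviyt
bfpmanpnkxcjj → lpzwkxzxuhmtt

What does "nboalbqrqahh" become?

Rule — shift every letter 10 places forward in the alphabet (wrapping around).
Doing the same to "nboalbqrqahh": "xlykvlabakrr".

xlykvlabakrr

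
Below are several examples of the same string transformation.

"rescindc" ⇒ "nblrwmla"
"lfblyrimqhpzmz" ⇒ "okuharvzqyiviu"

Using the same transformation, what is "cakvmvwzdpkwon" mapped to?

The pattern: shift every letter 9 places forward in the alphabet (wrapping around), then move the first character to the end.
Working it through for "cakvmvwzdpkwon": intermediate "ljtevefimytfxw", final "jtevefimytfxwl".

jtevefimytfxwl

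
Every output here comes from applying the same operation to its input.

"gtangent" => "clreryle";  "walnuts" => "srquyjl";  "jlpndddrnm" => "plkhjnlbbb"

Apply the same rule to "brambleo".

The rule is to shift every letter 2 places backward in the alphabet (wrapping around), then move the last 3 characters to the front (rotate right by 3).
Starting from "brambleo": after the first operation, "zpykzjcm"; after the second, "jcmzpykz".
(Check on "jlpndddrnm": → "hjnlbbbplk" → "plkhjnlbbb" ✓)

jcmzpykz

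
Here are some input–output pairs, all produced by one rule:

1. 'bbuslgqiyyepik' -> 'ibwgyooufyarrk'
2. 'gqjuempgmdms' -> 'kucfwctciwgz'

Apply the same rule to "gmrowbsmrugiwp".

emrichkwymfwch

The transformation: shift every letter 10 places backward in the alphabet (wrapping around), then move the first 3 characters to the end (rotate left by 3).
Starting from "gmrowbsmrugiwp": after the first operation, "wchemrichkwymf"; after the second, "emrichkwymfwch".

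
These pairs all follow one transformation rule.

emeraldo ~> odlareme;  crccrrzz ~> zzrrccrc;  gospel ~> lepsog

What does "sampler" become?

In each case the input is transformed by: reverse the string.
"sampler" → "relpmas".

relpmas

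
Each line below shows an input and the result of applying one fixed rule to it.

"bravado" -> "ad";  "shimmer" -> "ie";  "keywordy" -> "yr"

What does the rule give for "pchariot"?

hi

The transformation: keep one character in every 3, starting at position 3 (positions 3rd, 6th, 9th, ...).
For "pchariot" the result is "hi".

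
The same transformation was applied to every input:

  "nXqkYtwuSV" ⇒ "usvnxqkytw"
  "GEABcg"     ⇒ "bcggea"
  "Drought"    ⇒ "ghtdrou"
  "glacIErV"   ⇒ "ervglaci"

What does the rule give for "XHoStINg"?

The pattern: move the last 3 characters to the front (rotate right by 3), then convert every letter to lowercase.
For "XHoStINg" the result is "ingxhost".

ingxhost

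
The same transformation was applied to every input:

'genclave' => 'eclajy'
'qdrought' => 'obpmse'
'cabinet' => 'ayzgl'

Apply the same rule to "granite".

The transformation: shift every letter 2 places backward in the alphabet (wrapping around), then delete the last 2 characters.
For "granite", step one produces "epylgrc"; step two turns that into "epylg".

epylg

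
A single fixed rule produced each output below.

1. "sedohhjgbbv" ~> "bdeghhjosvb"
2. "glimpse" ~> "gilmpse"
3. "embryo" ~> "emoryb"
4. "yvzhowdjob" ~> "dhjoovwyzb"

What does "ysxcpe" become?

The pattern: sort the characters into alphabetical order, then move the first character to the end.
On "ysxcpe": the first step gives "cepsxy", and the second then gives "epsxyc".

epsxyc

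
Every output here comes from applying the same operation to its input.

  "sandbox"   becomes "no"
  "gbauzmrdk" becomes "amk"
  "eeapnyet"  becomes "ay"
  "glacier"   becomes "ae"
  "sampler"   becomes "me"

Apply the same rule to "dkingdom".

The rule is to keep one character in every 3, starting at position 3 (positions 3rd, 6th, 9th, ...).
"dkingdom" → "id".

id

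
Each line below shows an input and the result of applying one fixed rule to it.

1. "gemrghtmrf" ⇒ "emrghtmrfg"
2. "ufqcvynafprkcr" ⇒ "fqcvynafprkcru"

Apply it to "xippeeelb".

ippeeelbx

Rule — move the first character to the end.
"xippeeelb" → "ippeeelbx".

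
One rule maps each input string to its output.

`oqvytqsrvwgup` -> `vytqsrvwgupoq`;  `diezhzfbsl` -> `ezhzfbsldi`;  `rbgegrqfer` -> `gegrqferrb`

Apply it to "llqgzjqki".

qgzjqkill

The rule is to move the first 2 characters to the end (rotate left by 2).
For "llqgzjqki" the result is "qgzjqkill".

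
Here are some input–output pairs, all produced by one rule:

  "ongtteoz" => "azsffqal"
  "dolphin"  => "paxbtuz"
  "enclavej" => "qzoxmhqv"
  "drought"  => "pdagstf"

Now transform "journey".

vagdzqk

In each case the input is transformed by: shift every letter 12 places forward in the alphabet (wrapping around).
"journey" → "vagdzqk".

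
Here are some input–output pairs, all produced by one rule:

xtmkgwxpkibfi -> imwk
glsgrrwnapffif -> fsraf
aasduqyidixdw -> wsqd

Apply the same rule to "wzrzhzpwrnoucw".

wrzru

The rule is to move the last 2 characters to the front (rotate right by 2), then keep one character in every 3, starting at position 2 (positions 2nd, 5th, 8th, ...).
For "wzrzhzpwrnoucw", step one produces "cwwzrzhzpwrnou"; step two turns that into "wrzru".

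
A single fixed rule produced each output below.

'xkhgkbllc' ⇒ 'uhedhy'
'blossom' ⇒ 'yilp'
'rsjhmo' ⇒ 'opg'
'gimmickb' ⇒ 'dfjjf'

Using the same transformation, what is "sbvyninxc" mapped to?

The transformation: shift every letter 3 places backward in the alphabet (wrapping around), then delete the last 3 characters.
Applying both steps to "sbvyninxc": "pysvkfkuz", then "pysvkf".

pysvkf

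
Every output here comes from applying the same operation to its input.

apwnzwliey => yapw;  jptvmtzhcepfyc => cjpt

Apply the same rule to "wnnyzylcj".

jwnn

Looking at the pairs, the operation is to move the first 3 characters to the end (rotate left by 3), then keep only the last 4 characters.
Applying both steps to "wnnyzylcj": "yzylcjwnn", then "jwnn".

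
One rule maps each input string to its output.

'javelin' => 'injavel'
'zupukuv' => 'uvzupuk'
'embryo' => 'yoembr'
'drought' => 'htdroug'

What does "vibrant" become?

ntvibra

In each case the input is transformed by: move the last 2 characters to the front (rotate right by 2).
Doing the same to "vibrant": "ntvibra".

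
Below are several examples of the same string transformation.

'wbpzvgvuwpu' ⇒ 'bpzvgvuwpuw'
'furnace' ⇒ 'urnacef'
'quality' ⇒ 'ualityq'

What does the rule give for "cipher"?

ipherc

Rule — move the first character to the end.
Doing the same to "cipher": "ipherc".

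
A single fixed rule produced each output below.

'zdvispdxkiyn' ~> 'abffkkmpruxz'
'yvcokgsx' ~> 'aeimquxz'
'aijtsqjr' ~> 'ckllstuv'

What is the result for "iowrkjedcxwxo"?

efgklmqqtyyzz

Each output is the input with this applied: shift every letter 2 places forward in the alphabet (wrapping around), then sort the characters into alphabetical order.
Starting from "iowrkjedcxwxo": after the first operation, "kqytmlgfezyzq"; after the second, "efgklmqqtyyzz".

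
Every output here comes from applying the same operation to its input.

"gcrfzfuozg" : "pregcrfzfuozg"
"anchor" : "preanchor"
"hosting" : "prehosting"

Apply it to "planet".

preplanet

The pattern: prepend "pre".
"planet" → "preplanet".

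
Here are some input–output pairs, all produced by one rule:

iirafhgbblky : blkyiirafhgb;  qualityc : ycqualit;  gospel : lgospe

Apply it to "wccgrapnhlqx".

hlqxwccgrapn

The rule is to move the first 2 characters to the end (rotate left by 2), then swap the front and back halves of the string.
Working it through for "wccgrapnhlqx": intermediate "cgrapnhlqxwc", final "hlqxwccgrapn".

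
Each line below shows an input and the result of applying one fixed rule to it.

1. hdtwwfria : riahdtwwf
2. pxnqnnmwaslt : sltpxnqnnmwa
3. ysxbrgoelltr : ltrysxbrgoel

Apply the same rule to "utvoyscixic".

xicutvoysci

Looking at the pairs, the operation is to move the last 3 characters to the front (rotate right by 3).
For "utvoyscixic" the result is "xicutvoysci".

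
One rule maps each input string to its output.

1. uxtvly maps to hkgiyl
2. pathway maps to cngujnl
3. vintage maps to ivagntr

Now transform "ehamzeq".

Each output is the input with this applied: shift every letter 13 places forward in the alphabet (wrapping around) — i.e. ROT13.
Applying that to "ehamzeq" gives "runzmrd".

runzmrd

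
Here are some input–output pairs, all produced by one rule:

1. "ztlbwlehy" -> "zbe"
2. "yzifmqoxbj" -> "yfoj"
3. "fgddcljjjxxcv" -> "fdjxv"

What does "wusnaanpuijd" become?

Each output is the input with this applied: keep one character in every 3, starting at position 1 (positions 1st, 4th, 7th, ...).
"wusnaanpuijd" → "wnni".

wnni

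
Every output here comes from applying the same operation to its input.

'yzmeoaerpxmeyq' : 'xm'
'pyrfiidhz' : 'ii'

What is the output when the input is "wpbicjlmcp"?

jl

The pattern: delete the last 3 characters, then keep only the last 2 characters.
For "wpbicjlmcp", step one produces "wpbicjl"; step two turns that into "jl".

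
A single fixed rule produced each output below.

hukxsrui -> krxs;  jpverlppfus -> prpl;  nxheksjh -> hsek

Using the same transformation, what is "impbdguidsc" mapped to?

The pattern: take characters alternately from the front and the back (1st, last, 2nd, 2nd-last, ...), then keep only the last 4 characters.
For "impbdguidsc", step one produces "icmspdbidug"; step two turns that into "idug".

idug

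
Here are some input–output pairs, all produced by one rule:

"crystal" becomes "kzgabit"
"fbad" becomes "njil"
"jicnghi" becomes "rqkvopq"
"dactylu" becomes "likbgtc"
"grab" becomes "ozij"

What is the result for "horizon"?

pwzqhwv

Each output is the input with this applied: shift every letter 8 places forward in the alphabet (wrapping around).
Doing the same to "horizon": "pwzqhwv".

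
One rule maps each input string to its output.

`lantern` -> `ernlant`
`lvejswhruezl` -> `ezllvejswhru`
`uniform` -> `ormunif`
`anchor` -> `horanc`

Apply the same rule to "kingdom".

Each output is the input with this applied: move the last 3 characters to the front (rotate right by 3).
Applying that to "kingdom" gives "domking".

domking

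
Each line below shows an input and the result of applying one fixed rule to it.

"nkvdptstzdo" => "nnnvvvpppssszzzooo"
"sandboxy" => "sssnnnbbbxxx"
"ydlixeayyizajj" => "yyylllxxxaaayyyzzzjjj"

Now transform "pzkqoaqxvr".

The rule is to keep every other character starting from the first (positions 1st, 3rd, 5th, ...), then repeat every character 3 times.
Starting from "pzkqoaqxvr": after the first operation, "pkoqv"; after the second, "pppkkkoooqqqvvv".
(Check on "ydlixeayyizajj": → "ylxayzj" → "yyylllxxxaaayyyzzzjjj" ✓)

pppkkkoooqqqvvv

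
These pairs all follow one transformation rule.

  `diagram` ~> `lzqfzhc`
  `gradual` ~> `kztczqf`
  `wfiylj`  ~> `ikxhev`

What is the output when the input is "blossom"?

lnrrnka

Each output is the input with this applied: shift every letter 1 place backward in the alphabet (wrapping around), then reverse the string.
On "blossom": the first step gives "aknrrnl", and the second then gives "lnrrnka".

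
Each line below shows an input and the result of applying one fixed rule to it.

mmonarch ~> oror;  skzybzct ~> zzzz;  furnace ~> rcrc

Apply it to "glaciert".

The transformation: keep one character in every 3, starting at position 3 (positions 3rd, 6th, 9th, ...), then write the whole string twice.
Applying both steps to "glaciert": "ae", then "aeae".

aeae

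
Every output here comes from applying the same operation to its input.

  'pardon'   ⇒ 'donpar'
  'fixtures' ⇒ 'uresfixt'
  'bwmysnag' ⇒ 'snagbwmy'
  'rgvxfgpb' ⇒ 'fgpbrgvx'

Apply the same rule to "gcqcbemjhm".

emjhmgcqcb

The transformation: swap the front and back halves of the string.
Applying that to "gcqcbemjhm" gives "emjhmgcqcb".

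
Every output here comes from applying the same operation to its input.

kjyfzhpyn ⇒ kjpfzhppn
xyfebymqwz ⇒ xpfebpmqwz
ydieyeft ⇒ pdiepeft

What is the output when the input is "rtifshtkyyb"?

What's happening: replace every "y" with "p".
"rtifshtkyyb" → "rtifshtkppb".

rtifshtkppb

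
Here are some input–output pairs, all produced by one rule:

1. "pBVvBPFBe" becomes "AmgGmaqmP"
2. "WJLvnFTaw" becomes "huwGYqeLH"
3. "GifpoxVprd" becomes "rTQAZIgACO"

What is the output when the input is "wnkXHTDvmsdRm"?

In each case the input is transformed by: shift every letter 11 places forward in the alphabet (wrapping around), then flip the case of every letter.
"wnkXHTDvmsdRm" → "HYViseoGXDOcX".

HYViseoGXDOcX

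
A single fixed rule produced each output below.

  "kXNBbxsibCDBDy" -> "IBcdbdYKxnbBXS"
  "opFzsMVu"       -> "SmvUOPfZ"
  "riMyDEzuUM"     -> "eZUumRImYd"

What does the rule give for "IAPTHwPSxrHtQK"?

In each case the input is transformed by: flip the case of every letter, then swap the front and back halves of the string.
On "IAPTHwPSxrHtQK": the first step gives "iapthWpsXRhTqk", and the second then gives "sXRhTqkiapthWp".

sXRhTqkiapthWp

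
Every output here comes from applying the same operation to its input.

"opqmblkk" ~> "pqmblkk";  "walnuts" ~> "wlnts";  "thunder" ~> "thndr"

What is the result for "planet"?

plnt

The transformation: remove every vowel.
On "planet" that produces "plnt".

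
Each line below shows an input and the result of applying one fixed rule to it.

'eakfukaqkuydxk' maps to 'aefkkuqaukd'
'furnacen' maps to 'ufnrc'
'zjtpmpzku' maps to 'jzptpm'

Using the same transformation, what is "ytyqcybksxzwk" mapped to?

tyqyyckbxs

The transformation: swap each adjacent pair of characters (1↔2, 3↔4, ...), then delete the last 3 characters.
On "ytyqcybksxzwk": the first step gives "tyqyyckbxswzk", and the second then gives "tyqyyckbxs".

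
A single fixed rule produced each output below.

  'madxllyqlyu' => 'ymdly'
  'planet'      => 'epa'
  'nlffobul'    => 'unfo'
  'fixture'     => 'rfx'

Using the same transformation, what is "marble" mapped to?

lmr

Each output is the input with this applied: move the last 3 characters to the front (rotate right by 3), then keep every other character starting from the second (positions 2nd, 4th, 6th, ...).
On "marble" that produces "lmr".
(Check on "madxllyqlyu": → "lyumadxllyq" → "ymdly" ✓)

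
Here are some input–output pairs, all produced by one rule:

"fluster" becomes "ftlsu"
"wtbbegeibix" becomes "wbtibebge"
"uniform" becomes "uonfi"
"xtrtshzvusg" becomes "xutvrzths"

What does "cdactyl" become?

Each output is the input with this applied: delete the last 2 characters, then take characters alternately from the front and the back (1st, last, 2nd, 2nd-last, ...).
Working it through for "cdactyl": intermediate "cdact", final "ctdca".

ctdca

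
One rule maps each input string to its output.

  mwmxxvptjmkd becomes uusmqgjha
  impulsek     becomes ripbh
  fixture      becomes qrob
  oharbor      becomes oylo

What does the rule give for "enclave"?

ixsb

Looking at the pairs, the operation is to shift every letter 3 places backward in the alphabet (wrapping around), then delete the first 3 characters.
Applying that to "enclave" gives "ixsb".
(Check on "mwmxxvptjmkd": → "jtjuusmqgjha" → "uusmqgjha" ✓)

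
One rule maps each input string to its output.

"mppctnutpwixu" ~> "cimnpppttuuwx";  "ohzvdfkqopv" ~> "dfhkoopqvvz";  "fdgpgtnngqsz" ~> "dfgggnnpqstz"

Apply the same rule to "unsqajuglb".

In each case the input is transformed by: sort the characters into alphabetical order.
On "unsqajuglb" that produces "abgjlnqsuu".

abgjlnqsuu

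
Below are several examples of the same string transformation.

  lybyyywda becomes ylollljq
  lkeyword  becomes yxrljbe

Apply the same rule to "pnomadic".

cabznqv

What's happening: delete the last character, then shift every letter 13 places forward in the alphabet (wrapping around) — i.e. ROT13.
Working it through for "pnomadic": intermediate "pnomadi", final "cabznqv".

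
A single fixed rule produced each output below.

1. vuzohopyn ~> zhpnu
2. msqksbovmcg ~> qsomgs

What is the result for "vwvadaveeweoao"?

vdveeav

The transformation: move the first 2 characters to the end (rotate left by 2), then keep every other character starting from the first (positions 1st, 3rd, 5th, ...).
For "vwvadaveeweoao", step one produces "vadaveeweoaovw"; step two turns that into "vdveeav".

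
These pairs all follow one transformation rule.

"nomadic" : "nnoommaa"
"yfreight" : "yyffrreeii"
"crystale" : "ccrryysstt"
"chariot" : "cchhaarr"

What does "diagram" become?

Each output is the input with this applied: delete the last 3 characters, then double every character.
For "diagram", step one produces "diag"; step two turns that into "ddiiaagg".

ddiiaagg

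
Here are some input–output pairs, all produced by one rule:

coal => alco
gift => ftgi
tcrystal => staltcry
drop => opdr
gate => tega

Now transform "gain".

inga

Each output is the input with this applied: swap the front and back halves of the string.
On "gain" that produces "inga".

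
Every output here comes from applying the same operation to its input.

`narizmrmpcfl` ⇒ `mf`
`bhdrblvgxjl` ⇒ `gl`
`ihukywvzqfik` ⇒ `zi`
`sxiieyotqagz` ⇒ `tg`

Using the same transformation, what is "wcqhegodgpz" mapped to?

Looking at the pairs, the operation is to keep one character in every 3, starting at position 2 (positions 2nd, 5th, 8th, ...), then keep only the last 2 characters.
For "wcqhegodgpz", step one produces "cedz"; step two turns that into "dz".

dz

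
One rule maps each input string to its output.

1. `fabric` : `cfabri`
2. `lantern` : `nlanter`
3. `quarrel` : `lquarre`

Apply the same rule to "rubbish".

Each output is the input with this applied: move the last character to the front.
So "rubbish" becomes "hrubbis".

hrubbis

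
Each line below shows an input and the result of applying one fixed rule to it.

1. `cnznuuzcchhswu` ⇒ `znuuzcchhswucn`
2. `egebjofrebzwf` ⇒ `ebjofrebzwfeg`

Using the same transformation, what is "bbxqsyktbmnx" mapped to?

xqsyktbmnxbb

Looking at the pairs, the operation is to move the first 2 characters to the end (rotate left by 2).
On "bbxqsyktbmnx" that produces "xqsyktbmnxbb".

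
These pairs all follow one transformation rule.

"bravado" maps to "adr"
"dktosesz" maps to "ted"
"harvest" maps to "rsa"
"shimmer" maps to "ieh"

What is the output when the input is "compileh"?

Rule — move the first 2 characters to the end (rotate left by 2), then keep one character in every 3, starting at position 1 (positions 1st, 4th, 7th, ...).
Applying both steps to "compileh": "mpilehco", then "mlc".

mlc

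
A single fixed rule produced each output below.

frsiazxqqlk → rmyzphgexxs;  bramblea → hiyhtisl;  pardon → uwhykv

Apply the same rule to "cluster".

yjsbzal

Looking at the pairs, the operation is to shift every letter 7 places forward in the alphabet (wrapping around), then move the last character to the front.
Starting from "cluster": after the first operation, "jsbzaly"; after the second, "yjsbzal".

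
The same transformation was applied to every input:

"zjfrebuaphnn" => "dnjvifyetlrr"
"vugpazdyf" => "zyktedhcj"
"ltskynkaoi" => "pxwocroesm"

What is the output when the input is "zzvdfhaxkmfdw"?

ddzhjleboqjha

In each case the input is transformed by: shift every letter 4 places forward in the alphabet (wrapping around).
"zzvdfhaxkmfdw" → "ddzhjleboqjha".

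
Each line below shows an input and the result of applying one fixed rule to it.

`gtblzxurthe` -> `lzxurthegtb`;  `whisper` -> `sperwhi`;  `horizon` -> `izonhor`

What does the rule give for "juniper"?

Looking at the pairs, the operation is to move the first 3 characters to the end (rotate left by 3).
Applying that to "juniper" gives "iperjun".

iperjun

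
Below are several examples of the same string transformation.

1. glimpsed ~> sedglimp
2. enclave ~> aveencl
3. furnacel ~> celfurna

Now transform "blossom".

somblos

Looking at the pairs, the operation is to move the last 3 characters to the front (rotate right by 3).
On "blossom" that produces "somblos".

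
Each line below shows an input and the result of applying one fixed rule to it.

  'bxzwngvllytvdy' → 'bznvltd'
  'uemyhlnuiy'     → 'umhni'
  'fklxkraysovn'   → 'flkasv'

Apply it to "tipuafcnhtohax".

tpachoa

The rule is to keep every other character starting from the first (positions 1st, 3rd, 5th, ...).
"tipuafcnhtohax" → "tpachoa".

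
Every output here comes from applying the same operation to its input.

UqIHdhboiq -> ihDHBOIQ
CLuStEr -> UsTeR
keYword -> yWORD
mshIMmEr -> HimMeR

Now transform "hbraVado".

RAvADO

Rule — flip the case of every letter, then delete the first 2 characters.
For "hbraVado", step one produces "HBRAvADO"; step two turns that into "RAvADO".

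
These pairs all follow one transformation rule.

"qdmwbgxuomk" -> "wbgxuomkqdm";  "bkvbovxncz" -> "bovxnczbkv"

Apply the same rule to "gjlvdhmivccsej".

The rule is to move the first 3 characters to the end (rotate left by 3).
Doing the same to "gjlvdhmivccsej": "vdhmivccsejgjl".

vdhmivccsejgjl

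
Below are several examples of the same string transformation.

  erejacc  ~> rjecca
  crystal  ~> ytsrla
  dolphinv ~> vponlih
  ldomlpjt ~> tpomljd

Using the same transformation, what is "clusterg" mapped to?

In each case the input is transformed by: delete the first character, then sort the characters into reverse alphabetical order.
Working it through for "clusterg": intermediate "lusterg", final "utsrlge".

utsrlge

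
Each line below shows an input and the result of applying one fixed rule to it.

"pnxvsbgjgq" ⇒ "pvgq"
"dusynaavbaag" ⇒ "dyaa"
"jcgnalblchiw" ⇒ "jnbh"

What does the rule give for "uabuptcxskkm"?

In each case the input is transformed by: keep one character in every 3, starting at position 1 (positions 1st, 4th, 7th, ...).
On "uabuptcxskkm" that produces "uuck".

uuck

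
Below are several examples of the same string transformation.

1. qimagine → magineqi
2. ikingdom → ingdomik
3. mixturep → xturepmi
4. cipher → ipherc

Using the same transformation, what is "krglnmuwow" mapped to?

lnmuwowkrg

The transformation: move the last 2 characters to the front (rotate right by 2), then swap the front and back halves of the string.
On "krglnmuwow": the first step gives "owkrglnmuw", and the second then gives "lnmuwowkrg".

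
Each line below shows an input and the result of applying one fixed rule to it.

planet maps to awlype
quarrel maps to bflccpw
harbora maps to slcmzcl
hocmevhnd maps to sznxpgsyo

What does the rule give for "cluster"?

In each case the input is transformed by: shift every letter 11 places forward in the alphabet (wrapping around).
For "cluster" the result is "nwfdepc".

nwfdepc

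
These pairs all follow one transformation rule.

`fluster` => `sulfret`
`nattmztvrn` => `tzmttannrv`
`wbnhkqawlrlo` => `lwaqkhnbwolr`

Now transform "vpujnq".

upvqnj

What's happening: move the last 3 characters to the front (rotate right by 3), then reverse the string.
On "vpujnq": the first step gives "jnqvpu", and the second then gives "upvqnj".
(Check on "wbnhkqawlrlo": → "rlowbnhkqawl" → "lwaqkhnbwolr" ✓)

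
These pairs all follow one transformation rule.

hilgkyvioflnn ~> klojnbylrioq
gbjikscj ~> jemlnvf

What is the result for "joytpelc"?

mrbwsho

What's happening: delete the last character, then shift every letter 3 places forward in the alphabet (wrapping around).
"joytpelc" → "joytpel" → "mrbwsho".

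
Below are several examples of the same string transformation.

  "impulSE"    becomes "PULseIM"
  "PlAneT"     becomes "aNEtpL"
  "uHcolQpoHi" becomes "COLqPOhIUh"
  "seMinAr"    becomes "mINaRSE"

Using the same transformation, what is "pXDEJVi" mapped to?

Looking at the pairs, the operation is to flip the case of every letter, then move the first 2 characters to the end (rotate left by 2).
Starting from "pXDEJVi": after the first operation, "PxdejvI"; after the second, "dejvIPx".

dejvIPx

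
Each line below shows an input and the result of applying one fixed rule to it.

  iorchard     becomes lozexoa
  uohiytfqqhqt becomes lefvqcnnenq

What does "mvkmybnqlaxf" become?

shjvyknixuc

The rule is to shift every letter 3 places backward in the alphabet (wrapping around), then delete the first character.
Working it through for "mvkmybnqlaxf": intermediate "jshjvyknixuc", final "shjvyknixuc".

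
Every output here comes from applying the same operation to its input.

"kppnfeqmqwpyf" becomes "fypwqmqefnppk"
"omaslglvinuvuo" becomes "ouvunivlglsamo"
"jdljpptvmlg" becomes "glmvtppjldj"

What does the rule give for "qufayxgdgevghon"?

What's happening: reverse the string.
For "qufayxgdgevghon" the result is "nohgvegdgxyafuq".

nohgvegdgxyafuq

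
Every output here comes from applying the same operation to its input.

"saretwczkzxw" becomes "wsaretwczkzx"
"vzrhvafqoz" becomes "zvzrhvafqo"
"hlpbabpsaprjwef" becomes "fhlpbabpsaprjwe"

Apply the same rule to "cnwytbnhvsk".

The rule is to move the last character to the front.
"cnwytbnhvsk" → "kcnwytbnhvs".

kcnwytbnhvs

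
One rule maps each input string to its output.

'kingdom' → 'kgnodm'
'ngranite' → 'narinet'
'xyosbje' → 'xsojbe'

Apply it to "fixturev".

In each case the input is transformed by: swap each adjacent pair of characters (1↔2, 3↔4, ...), then delete the first character.
Applying both steps to "fixturev": "iftxruve", then "ftxruve".
(Check on "kingdom": → "ikgnodm" → "kgnodm" ✓)

ftxruve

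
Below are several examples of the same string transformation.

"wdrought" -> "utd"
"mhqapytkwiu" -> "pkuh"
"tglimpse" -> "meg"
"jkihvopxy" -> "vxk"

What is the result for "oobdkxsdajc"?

kdco

Each output is the input with this applied: keep one character in every 3, starting at position 2 (positions 2nd, 5th, 8th, ...), then move the first character to the end.
Doing the same to "oobdkxsdajc": "kdco".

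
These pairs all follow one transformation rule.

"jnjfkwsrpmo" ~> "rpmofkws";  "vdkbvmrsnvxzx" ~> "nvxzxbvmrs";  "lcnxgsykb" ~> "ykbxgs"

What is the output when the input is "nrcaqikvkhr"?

vkhraqik

Rule — delete the first 3 characters, then swap the front and back halves of the string.
On "nrcaqikvkhr": the first step gives "aqikvkhr", and the second then gives "vkhraqik".
(Check on "lcnxgsykb": → "xgsykb" → "ykbxgs" ✓)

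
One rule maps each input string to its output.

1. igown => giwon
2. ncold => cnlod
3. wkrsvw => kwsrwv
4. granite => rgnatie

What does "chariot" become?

The rule is to swap each adjacent pair of characters (1↔2, 3↔4, ...).
On "chariot" that produces "hcraoit".

hcraoit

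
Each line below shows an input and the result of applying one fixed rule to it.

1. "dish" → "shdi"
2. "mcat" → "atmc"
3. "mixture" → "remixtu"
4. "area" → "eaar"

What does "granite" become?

The pattern: move the last 2 characters to the front (rotate right by 2).
So "granite" becomes "tegrani".

tegrani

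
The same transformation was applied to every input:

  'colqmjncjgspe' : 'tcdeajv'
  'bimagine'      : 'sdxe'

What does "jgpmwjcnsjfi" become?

agntjw

Each output is the input with this applied: shift every letter 9 places backward in the alphabet (wrapping around), then keep every other character starting from the first (positions 1st, 3rd, 5th, ...).
Starting from "jgpmwjcnsjfi": after the first operation, "axgdnatejawz"; after the second, "agntjw".
(Check on "bimagine": → "szdrxzev" → "sdxe" ✓)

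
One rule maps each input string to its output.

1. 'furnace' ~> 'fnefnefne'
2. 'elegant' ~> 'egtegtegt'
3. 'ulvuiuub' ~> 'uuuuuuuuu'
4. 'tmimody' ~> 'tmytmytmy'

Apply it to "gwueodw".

gewgewgew

The transformation: keep one character in every 3, starting at position 1 (positions 1st, 4th, 7th, ...), then write the whole string 3 times in a row.
For "gwueodw", step one produces "gew"; step two turns that into "gewgewgew".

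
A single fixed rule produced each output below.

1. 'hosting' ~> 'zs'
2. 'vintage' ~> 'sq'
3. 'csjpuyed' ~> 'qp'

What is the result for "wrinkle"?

xq

Looking at the pairs, the operation is to shift every letter 12 places forward in the alphabet (wrapping around), then keep only the last 2 characters.
Applying that to "wrinkle" gives "xq".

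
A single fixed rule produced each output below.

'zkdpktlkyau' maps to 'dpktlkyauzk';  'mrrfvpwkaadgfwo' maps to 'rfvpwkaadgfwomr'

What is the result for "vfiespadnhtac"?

iespadnhtacvf

The pattern: move the first 2 characters to the end (rotate left by 2).
On "vfiespadnhtac" that produces "iespadnhtacvf".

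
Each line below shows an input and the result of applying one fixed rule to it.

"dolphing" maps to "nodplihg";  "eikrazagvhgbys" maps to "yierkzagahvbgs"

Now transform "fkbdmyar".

akfdbymr

What's happening: swap each adjacent pair of characters (1↔2, 3↔4, ...), then move the last character to the front.
Starting from "fkbdmyar": after the first operation, "kfdbymra"; after the second, "akfdbymr".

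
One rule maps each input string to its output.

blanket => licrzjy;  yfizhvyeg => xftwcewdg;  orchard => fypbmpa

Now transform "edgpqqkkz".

nooiixcbe

In each case the input is transformed by: move the first 3 characters to the end (rotate left by 3), then shift every letter 2 places backward in the alphabet (wrapping around).
Applying both steps to "edgpqqkkz": "pqqkkzedg", then "nooiixcbe".
(Check on "yfizhvyeg": → "zhvyegyfi" → "xftwcewdg" ✓)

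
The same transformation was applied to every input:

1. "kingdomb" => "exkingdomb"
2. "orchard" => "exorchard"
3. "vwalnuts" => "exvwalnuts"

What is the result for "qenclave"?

exqenclave

In each case the input is transformed by: prepend "ex".
On "qenclave" that produces "exqenclave".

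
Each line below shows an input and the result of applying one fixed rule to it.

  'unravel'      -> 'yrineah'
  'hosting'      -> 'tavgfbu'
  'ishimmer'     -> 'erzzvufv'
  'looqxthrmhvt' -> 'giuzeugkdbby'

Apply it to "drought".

guthbeq

The transformation: reverse the string, then shift every letter 13 places forward in the alphabet (wrapping around) — i.e. ROT13.
"drought" → "guthbeq".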